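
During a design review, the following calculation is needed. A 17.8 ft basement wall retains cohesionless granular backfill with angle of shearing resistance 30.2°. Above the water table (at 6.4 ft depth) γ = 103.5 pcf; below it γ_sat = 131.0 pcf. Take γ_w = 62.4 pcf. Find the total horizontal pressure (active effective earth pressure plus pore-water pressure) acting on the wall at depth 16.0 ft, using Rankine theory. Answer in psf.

K_a = (1 − sin φ)/(1 + sin φ) = 0.3307.
γ' = 131.0 − 62.4 = 68.60 pcf.
Effective vertical stress at 16.0 ft: σ'_v = 103.5×6.4 + 68.60×9.60 = 1321 psf.
σ'_h = K_a σ'_v = 0.3307 × 1321 = 436.8 psf; u = γ_w × 9.60 = 599.0 psf.
Total σ_h = 436.8 + 599.0 = 1036 psf.

1040 psf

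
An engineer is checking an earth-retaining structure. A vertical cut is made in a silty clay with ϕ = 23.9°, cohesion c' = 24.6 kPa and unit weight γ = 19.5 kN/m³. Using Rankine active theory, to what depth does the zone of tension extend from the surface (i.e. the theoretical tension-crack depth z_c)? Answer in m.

3.88 m

K_a = tan²(45° − 23.9°/2) = 0.4233; √K_a = 0.6506.
The active pressure is zero where K_a γ z = 2c√K_a, so z_c = 2c/(γ√K_a) = 2×24.6/(19.5×0.6506) = 3.878 m.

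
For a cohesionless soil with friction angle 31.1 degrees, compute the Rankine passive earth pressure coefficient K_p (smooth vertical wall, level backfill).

K_p = (1 + sin φ)/(1 − sin φ) = tan²(45° + 31.1°/2) = 3.137.

3.14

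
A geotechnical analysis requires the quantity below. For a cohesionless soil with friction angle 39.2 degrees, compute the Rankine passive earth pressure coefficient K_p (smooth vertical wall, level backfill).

K_p = (1 + sin φ)/(1 − sin φ) = tan²(45° + 39.2°/2) = 4.435.

4.44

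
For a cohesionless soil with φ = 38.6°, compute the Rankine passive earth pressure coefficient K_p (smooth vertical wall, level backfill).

4.32

K_p = (1 + sin φ)/(1 − sin φ) = tan²(45° + 38.6°/2) = 4.317.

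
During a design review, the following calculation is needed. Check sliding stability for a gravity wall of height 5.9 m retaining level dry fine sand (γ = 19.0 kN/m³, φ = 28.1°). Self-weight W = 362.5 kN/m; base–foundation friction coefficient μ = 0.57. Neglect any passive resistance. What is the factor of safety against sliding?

K_a = tan²(45° − 28.1°/2) = 0.3596.
P_a = ½K_aγH² = 0.5×0.3596×19.0×5.9² = 118.9 kN/m, acting at H/3 = 1.967 m above the base.
FS_sliding = μW / P_a = 0.57×362.5 / 118.9 = 1.738.

1.74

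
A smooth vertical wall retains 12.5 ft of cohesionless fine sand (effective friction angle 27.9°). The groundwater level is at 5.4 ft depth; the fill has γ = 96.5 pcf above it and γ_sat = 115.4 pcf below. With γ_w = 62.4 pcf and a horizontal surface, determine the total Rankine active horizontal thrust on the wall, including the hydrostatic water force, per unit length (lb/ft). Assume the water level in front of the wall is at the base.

K_a = tan²(45° − φ/2) = 0.3625.
γ' = 115.4 − 62.4 = 53.00 pcf. Depth below WT = 7.1 ft.
σ'_h at WT = K_a γ d_w = 188.9 psf; at base = 188.9 + K_a γ' × 7.1 = 325.3 psf.
P₁ (0–5.4 ft) = ½×188.9×5.4 = 510.0. P₂ (5.4–12.5 ft) = ½(188.9+325.3)×7.1 = 1825.
P_w = ½ γ_w h₂² = 0.5×62.4×7.1² = 1573. Total = 510.0+1825+1573 = 3908 lb/ft.

3910 lb/ft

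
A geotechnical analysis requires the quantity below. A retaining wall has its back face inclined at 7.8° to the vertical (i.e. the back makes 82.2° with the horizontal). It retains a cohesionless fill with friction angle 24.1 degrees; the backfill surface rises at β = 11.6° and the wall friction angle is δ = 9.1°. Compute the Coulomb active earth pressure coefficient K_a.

0.536

K_a = sin²(α+φ) / [sin²α · sin(α−δ) · (1 + √{sin(φ+δ)sin(φ−β) / (sin(α−δ)sin(α+β))})²].
With α = 82.2°, φ = 24.1°, δ = 9.1°, β = 11.6°: K_a = 0.5363.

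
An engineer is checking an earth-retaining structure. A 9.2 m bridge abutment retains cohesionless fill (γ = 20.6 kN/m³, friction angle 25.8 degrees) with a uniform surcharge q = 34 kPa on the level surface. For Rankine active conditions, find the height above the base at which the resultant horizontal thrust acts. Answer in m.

3.47 m

K_a = 0.3935.
Triangular part P₁ = ½K_aγH² = 343.1 at H/3 = 3.067 m; rectangular part P₂ = K_a q H = 123.1 at H/2 = 4.600 m.
ȳ = (P₁·3.067 + P₂·4.600)/(P₁+P₂) = 3.472 m.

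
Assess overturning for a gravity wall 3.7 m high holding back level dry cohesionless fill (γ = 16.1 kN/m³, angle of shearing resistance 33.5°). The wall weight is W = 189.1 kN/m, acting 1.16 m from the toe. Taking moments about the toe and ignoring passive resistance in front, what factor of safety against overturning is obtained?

K_a = tan²(45° − 33.5°/2) = 0.2887.
P_a = ½K_aγH² = 0.5×0.2887×16.1×3.7² = 31.82 kN/m, acting at H/3 = 1.233 m above the base.
Overturning moment M_o = P_a × H/3 = 31.82 × 1.233 = 39.24.
Resisting moment M_r = W × 1.16 = 189.1 × 1.16 = 219.4.
FS_overturning = M_r/M_o = 219.4/39.24 = 5.590.

5.59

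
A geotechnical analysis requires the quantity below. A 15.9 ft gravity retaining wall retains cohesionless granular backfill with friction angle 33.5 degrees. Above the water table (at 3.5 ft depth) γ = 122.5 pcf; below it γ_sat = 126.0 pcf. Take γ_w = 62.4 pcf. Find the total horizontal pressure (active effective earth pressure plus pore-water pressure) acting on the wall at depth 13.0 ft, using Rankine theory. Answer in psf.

891 psf

K_a = (1 − sin φ)/(1 + sin φ) = 0.2887.
γ' = 126.0 − 62.4 = 63.60 pcf.
Effective vertical stress at 13.0 ft: σ'_v = 122.5×3.5 + 63.60×9.50 = 1033 psf.
σ'_h = K_a σ'_v = 0.2887 × 1033 = 298.2 psf; u = γ_w × 9.50 = 592.8 psf.
Total σ_h = 298.2 + 592.8 = 891.0 psf.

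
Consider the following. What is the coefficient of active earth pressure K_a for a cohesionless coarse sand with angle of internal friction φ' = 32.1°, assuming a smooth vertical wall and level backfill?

0.306

K_a = tan²(45° − φ/2) = tan²(28.95°) = 0.3060.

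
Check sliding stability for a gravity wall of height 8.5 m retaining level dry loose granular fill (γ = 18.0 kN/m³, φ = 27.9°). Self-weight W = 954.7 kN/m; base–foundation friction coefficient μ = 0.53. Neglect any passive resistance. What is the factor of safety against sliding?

K_a = tan²(45° − 27.9°/2) = 0.3625.
P_a = ½K_aγH² = 0.5×0.3625×18.0×8.5² = 235.7 kN/m, acting at H/3 = 2.833 m above the base.
FS_sliding = μW / P_a = 0.53×954.7 / 235.7 = 2.147.

2.15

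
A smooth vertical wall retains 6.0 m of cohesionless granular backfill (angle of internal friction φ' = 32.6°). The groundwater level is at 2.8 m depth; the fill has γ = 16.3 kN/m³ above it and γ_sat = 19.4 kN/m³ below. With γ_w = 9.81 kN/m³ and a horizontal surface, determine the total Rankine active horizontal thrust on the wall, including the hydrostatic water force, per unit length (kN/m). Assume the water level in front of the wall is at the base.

K_a = tan²(45° − φ/2) = 0.2997.
γ' = 19.4 − 9.81 = 9.590 kN/m³. Depth below WT = 3.2 m.
σ'_h at WT = K_a γ d_w = 13.68 kPa; at base = 13.68 + K_a γ' × 3.2 = 22.88 kPa.
P₁ (0–2.8 m) = ½×13.68×2.8 = 19.15. P₂ (2.8–6.0 m) = ½(13.68+22.88)×3.2 = 58.49.
P_w = ½ γ_w h₂² = 0.5×9.81×3.2² = 50.23. Total = 19.15+58.49+50.23 = 127.9 kN/m.

128 kN/m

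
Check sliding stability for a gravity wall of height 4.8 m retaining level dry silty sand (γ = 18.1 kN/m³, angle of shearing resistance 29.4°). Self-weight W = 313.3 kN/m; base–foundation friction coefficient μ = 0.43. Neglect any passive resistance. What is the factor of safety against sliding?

1.89

K_a = tan²(45° − 29.4°/2) = 0.3415.
P_a = ½K_aγH² = 0.5×0.3415×18.1×4.8² = 71.20 kN/m, acting at H/3 = 1.600 m above the base.
FS_sliding = μW / P_a = 0.43×313.3 / 71.20 = 1.892.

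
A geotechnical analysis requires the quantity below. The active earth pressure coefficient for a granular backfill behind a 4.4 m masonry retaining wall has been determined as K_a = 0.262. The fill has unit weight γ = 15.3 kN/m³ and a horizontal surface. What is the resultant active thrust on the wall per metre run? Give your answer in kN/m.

P = ½ K_a γ H² = 0.5 × 0.262 × 15.3 × 4.4² = 38.80 kN/m.

38.8 kN/m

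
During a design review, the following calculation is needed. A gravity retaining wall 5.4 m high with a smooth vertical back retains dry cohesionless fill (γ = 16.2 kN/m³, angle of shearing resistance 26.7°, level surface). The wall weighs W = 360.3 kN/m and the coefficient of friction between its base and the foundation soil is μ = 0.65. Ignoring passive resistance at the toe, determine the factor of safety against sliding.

K_a = tan²(45° − 26.7°/2) = 0.3800.
P_a = ½K_aγH² = 0.5×0.3800×16.2×5.4² = 89.74 kN/m, acting at H/3 = 1.800 m above the base.
FS_sliding = μW / P_a = 0.65×360.3 / 89.74 = 2.610.

2.61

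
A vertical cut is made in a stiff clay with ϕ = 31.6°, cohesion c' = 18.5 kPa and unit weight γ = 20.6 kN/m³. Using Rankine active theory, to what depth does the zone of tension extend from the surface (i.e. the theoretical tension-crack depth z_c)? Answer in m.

K_a = tan²(45° − 31.6°/2) = 0.3123; √K_a = 0.5589.
The active pressure is zero where K_a γ z = 2c√K_a, so z_c = 2c/(γ√K_a) = 2×18.5/(20.6×0.5589) = 3.214 m.

3.21 m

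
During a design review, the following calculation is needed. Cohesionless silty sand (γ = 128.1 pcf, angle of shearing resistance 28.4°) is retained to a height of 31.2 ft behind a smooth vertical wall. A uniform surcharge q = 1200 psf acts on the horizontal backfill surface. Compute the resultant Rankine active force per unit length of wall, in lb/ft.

K_a = tan²(45° − φ/2) = 0.3554.
Soil triangle: ½ K_a γ H² = 0.5×0.3554×128.1×31.2² = 22160 lb/ft.
Surcharge rectangle: K_a q H = 0.3554×1200×31.2 = 13300 lb/ft.
Total = 22160 + 13300 = 35460 lb/ft.

35500 lb/ft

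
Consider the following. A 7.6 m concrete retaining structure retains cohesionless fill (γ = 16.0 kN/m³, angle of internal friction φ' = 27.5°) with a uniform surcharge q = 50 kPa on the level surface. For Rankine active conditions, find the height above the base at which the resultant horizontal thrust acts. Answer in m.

K_a = 0.3682.
Triangular part P₁ = ½K_aγH² = 170.1 at H/3 = 2.533 m; rectangular part P₂ = K_a q H = 139.9 at H/2 = 3.800 m.
ȳ = (P₁·2.533 + P₂·3.800)/(P₁+P₂) = 3.105 m.

3.10 m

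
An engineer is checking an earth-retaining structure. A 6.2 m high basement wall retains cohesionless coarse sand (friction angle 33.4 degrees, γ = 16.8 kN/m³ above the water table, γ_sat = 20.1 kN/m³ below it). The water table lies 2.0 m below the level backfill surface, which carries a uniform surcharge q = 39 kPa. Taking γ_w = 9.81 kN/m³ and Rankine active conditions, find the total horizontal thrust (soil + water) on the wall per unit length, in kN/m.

234 kN/m

K_a = tan²(45° − φ/2) = 0.2899.
γ' = 20.1 − 9.81 = 10.29 kN/m³. h₂ = H − d_w = 4.2 m.
σ'_h: at surface K_a·q = 11.31; at WT K_a(q+γd_w) = 21.05; at base K_a(q+γd_w+γ'h₂) = 33.58 kPa.
P₁ = ½(11.31+21.05)×2.0 = 32.36; P₂ = ½(21.05+33.58)×4.2 = 114.7; P_w = ½γ_w h₂² = 86.52.
Total = 32.36+114.7+86.52 = 233.6 kN/m.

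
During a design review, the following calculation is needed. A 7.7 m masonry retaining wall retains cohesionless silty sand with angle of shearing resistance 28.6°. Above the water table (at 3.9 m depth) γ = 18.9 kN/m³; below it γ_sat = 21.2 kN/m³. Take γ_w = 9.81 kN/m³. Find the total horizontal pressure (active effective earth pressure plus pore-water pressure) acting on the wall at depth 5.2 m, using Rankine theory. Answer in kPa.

K_a = (1 − sin φ)/(1 + sin φ) = 0.3525.
γ' = 21.2 − 9.81 = 11.39 kN/m³.
Effective vertical stress at 5.2 m: σ'_v = 18.9×3.9 + 11.39×1.30 = 88.52 kPa.
σ'_h = K_a σ'_v = 0.3525 × 88.52 = 31.21 kPa; u = γ_w × 1.30 = 12.75 kPa.
Total σ_h = 31.21 + 12.75 = 43.96 kPa.

44.0 kPa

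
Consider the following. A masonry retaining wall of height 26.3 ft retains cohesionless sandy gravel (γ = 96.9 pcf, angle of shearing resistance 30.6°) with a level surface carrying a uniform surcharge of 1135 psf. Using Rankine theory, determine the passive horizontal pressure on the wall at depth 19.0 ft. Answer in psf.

K_p = (1 + sin φ)/(1 − sin φ) = 3.074.
σ_v = γz + q = 96.9 × 19.0 + 1135 = 2976 psf.
σ_h = K_p σ_v = 3.074 × 2976 = 9148 psf.

9150 psf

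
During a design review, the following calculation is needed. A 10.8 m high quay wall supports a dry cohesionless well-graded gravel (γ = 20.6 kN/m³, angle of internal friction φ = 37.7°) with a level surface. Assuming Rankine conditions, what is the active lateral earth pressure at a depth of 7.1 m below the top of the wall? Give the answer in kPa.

35.3 kPa

K_a = (1 − sin φ)/(1 + sin φ) = 0.2411.
σ_h = K_a γ z = 0.2411 × 20.6 × 7.1 = 35.26 kPa.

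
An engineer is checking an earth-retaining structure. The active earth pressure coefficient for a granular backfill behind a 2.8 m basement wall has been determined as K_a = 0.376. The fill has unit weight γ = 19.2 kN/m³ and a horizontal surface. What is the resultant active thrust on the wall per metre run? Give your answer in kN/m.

28.3 kN/m

P = ½ K_a γ H² = 0.5 × 0.376 × 19.2 × 2.8² = 28.30 kN/m.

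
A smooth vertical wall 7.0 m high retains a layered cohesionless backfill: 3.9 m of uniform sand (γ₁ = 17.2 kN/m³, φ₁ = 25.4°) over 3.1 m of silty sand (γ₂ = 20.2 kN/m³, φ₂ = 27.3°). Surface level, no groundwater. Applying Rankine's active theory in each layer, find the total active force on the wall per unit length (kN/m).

K_a1 = tan²(45°−25.4°/2) = 0.3996; K_a2 = tan²(45°−27.3°/2) = 0.3711.
Layer 1: σ at base = K_a1 γ₁ h₁ = 26.81 kPa; P₁ = ½×26.81×3.9 = 52.28.
Layer 2: σ_v at top = γ₁h₁ = 67.08; σ_h top = K_a2×67.08 = 24.90; σ_h base = K_a2×(67.08+20.2×3.1) = 48.14.
P₂ = ½(24.90+48.14)×3.1 = 113.2. Total P_a = 52.28+113.2 = 165.5 kN/m.

165 kN/m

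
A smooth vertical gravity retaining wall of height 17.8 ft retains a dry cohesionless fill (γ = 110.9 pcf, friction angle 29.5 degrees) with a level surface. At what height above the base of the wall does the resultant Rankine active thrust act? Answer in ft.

K_a = 0.3401.
The pressure distribution is triangular, so the resultant acts at H/3 above the base = 17.8/3 = 5.933 ft.

5.93 ft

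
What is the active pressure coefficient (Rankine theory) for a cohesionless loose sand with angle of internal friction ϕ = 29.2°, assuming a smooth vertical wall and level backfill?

K_a = tan²(45° − φ/2) = tan²(30.40°) = 0.3442.

0.344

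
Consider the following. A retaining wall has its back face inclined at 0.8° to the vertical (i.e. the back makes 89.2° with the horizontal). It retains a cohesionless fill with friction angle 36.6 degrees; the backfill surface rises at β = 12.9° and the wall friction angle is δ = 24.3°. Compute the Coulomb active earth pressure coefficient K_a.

0.274

K_a = sin²(α+φ) / [sin²α · sin(α−δ) · (1 + √{sin(φ+δ)sin(φ−β) / (sin(α−δ)sin(α+β))})²].
With α = 89.2°, φ = 36.6°, δ = 24.3°, β = 12.9°: K_a = 0.2735.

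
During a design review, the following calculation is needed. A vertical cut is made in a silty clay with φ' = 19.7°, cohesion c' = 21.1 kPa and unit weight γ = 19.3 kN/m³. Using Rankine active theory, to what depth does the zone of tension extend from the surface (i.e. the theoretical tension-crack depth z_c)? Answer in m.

3.11 m

K_a = tan²(45° − 19.7°/2) = 0.4958; √K_a = 0.7041.
The active pressure is zero where K_a γ z = 2c√K_a, so z_c = 2c/(γ√K_a) = 2×21.1/(19.3×0.7041) = 3.105 m.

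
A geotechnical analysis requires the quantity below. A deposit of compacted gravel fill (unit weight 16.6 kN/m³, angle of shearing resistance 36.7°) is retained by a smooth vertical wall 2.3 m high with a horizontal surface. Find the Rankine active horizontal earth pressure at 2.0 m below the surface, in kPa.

K_a = (1 − sin φ)/(1 + sin φ) = 0.2519.
σ_h = K_a γ z = 0.2519 × 16.6 × 2.0 = 8.362 kPa.

8.36 kPa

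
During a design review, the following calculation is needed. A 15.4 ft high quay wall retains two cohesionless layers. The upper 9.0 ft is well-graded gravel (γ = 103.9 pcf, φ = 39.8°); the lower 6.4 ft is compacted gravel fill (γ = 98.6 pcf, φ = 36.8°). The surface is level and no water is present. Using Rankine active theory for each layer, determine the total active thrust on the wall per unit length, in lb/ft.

K_a1 = tan²(45°−39.8°/2) = 0.2194; K_a2 = tan²(45°−36.8°/2) = 0.2508.
Layer 1: σ at base = K_a1 γ₁ h₁ = 205.2 psf; P₁ = ½×205.2×9.0 = 923.4.
Layer 2: σ_v at top = γ₁h₁ = 935.1; σ_h top = K_a2×935.1 = 234.5; σ_h base = K_a2×(935.1+98.6×6.4) = 392.7.
P₂ = ½(234.5+392.7)×6.4 = 2007. Total P_a = 923.4+2007 = 2930 lb/ft.

2930 lb/ft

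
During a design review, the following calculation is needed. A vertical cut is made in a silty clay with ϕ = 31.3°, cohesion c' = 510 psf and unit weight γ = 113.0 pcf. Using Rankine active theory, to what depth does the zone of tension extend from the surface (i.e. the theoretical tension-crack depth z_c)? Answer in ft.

16.1 ft

K_a = tan²(45° − 31.3°/2) = 0.3162; √K_a = 0.5623.
The active pressure is zero where K_a γ z = 2c√K_a, so z_c = 2c/(γ√K_a) = 2×510/(113.0×0.5623) = 16.05 ft.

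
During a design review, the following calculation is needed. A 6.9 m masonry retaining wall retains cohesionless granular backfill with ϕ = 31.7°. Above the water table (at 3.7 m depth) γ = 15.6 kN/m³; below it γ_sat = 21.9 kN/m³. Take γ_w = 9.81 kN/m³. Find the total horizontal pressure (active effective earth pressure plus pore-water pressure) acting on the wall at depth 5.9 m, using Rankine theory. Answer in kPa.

K_a = (1 − sin φ)/(1 + sin φ) = 0.3111.
γ' = 21.9 − 9.81 = 12.09 kN/m³.
Effective vertical stress at 5.9 m: σ'_v = 15.6×3.7 + 12.09×2.20 = 84.32 kPa.
σ'_h = K_a σ'_v = 0.3111 × 84.32 = 26.23 kPa; u = γ_w × 2.20 = 21.58 kPa.
Total σ_h = 26.23 + 21.58 = 47.81 kPa.

47.8 kPa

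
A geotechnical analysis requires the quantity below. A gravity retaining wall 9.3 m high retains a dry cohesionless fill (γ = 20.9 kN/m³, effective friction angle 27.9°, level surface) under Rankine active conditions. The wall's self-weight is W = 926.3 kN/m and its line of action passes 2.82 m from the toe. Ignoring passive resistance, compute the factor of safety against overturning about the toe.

2.57

K_a = tan²(45° − 27.9°/2) = 0.3625.
P_a = ½K_aγH² = 0.5×0.3625×20.9×9.3² = 327.6 kN/m, acting at H/3 = 3.100 m above the base.
Overturning moment M_o = P_a × H/3 = 327.6 × 3.100 = 1016.
Resisting moment M_r = W × 2.82 = 926.3 × 2.82 = 2612.
FS_overturning = M_r/M_o = 2612/1016 = 2.572.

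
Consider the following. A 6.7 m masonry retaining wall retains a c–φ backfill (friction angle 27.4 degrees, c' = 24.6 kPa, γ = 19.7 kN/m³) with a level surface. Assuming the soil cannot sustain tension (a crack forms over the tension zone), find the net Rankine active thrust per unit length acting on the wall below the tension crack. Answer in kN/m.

24.5 kN/m

K_a = 0.3697; √K_a = 0.6080.
Tension-crack depth z_c = 2c/(γ√K_a) = 2×24.6/(19.7×0.6080) = 4.108 m.
σ_a at base = K_a γ H − 2c√K_a = 0.3697×19.7×6.7 − 2×24.6×0.6080 = 18.88 kPa.
P_a = ½ × 18.88 × (H − z_c) = 0.5×18.88×2.592 = 24.47 kN/m.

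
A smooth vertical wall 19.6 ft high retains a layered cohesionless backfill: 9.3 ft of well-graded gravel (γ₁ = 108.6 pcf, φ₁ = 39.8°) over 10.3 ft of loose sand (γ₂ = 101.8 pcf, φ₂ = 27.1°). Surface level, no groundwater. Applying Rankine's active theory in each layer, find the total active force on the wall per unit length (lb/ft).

K_a1 = tan²(45°−39.8°/2) = 0.2194; K_a2 = tan²(45°−27.1°/2) = 0.3741.
Layer 1: σ at base = K_a1 γ₁ h₁ = 221.6 psf; P₁ = ½×221.6×9.3 = 1031.
Layer 2: σ_v at top = γ₁h₁ = 1010; σ_h top = K_a2×1010 = 377.8; σ_h base = K_a2×(1010+101.8×10.3) = 770.0.
P₂ = ½(377.8+770.0)×10.3 = 5911. Total P_a = 1031+5911 = 6942 lb/ft.

6940 lb/ft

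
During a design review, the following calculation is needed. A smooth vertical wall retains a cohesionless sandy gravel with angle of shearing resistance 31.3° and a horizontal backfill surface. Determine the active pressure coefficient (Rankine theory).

K_a = tan²(45° − φ/2) = tan²(29.35°) = 0.3162.

0.316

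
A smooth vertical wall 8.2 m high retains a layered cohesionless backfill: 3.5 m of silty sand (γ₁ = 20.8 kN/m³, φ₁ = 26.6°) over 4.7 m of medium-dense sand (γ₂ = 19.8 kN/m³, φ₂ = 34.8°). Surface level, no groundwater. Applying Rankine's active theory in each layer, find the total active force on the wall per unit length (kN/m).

K_a1 = tan²(45°−26.6°/2) = 0.3814; K_a2 = tan²(45°−34.8°/2) = 0.2733.
Layer 1: σ at base = K_a1 γ₁ h₁ = 27.77 kPa; P₁ = ½×27.77×3.5 = 48.60.
Layer 2: σ_v at top = γ₁h₁ = 72.80; σ_h top = K_a2×72.80 = 19.90; σ_h base = K_a2×(72.80+19.8×4.7) = 45.33.
P₂ = ½(19.90+45.33)×4.7 = 153.3. Total P_a = 48.60+153.3 = 201.9 kN/m.

202 kN/m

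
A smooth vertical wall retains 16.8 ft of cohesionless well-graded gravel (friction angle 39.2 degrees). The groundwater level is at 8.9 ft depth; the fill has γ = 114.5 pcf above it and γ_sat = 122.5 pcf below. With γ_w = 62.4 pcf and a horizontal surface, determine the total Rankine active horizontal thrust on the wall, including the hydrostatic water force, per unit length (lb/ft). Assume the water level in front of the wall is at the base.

K_a = tan²(45° − φ/2) = 0.2255.
γ' = 122.5 − 62.4 = 60.10 pcf. Depth below WT = 7.9 ft.
σ'_h at WT = K_a γ d_w = 229.8 psf; at base = 229.8 + K_a γ' × 7.9 = 336.8 psf.
P₁ (0–8.9 ft) = ½×229.8×8.9 = 1022. P₂ (8.9–16.8 ft) = ½(229.8+336.8)×7.9 = 2238.
P_w = ½ γ_w h₂² = 0.5×62.4×7.9² = 1947. Total = 1022+2238+1947 = 5208 lb/ft.

5210 lb/ft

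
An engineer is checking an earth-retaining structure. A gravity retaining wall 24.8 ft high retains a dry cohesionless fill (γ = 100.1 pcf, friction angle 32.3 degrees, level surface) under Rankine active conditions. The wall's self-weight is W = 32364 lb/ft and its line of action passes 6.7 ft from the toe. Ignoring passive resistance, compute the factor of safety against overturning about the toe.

K_a = tan²(45° − 32.3°/2) = 0.3035.
P_a = ½K_aγH² = 0.5×0.3035×100.1×24.8² = 9342 lb/ft, acting at H/3 = 8.267 ft above the base.
Overturning moment M_o = P_a × H/3 = 9342 × 8.267 = 77230.
Resisting moment M_r = W × 6.7 = 32364 × 6.7 = 216800.
FS_overturning = M_r/M_o = 216800/77230 = 2.808.

2.81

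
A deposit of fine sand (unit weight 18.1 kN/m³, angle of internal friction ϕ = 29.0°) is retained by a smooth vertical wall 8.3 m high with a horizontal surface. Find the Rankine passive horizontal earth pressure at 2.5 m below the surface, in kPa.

K_p = (1 + sin φ)/(1 − sin φ) = 2.882.
σ_h = K_p γ z = 2.882 × 18.1 × 2.5 = 130.4 kPa.

130 kPa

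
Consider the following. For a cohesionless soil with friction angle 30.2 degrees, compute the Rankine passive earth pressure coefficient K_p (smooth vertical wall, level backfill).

K_p = (1 + sin φ)/(1 − sin φ) = tan²(45° + 30.2°/2) = 3.024.

3.02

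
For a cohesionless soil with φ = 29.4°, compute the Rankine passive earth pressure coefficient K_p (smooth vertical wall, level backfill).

K_p = (1 + sin φ)/(1 − sin φ) = tan²(45° + 29.4°/2) = 2.929.

2.93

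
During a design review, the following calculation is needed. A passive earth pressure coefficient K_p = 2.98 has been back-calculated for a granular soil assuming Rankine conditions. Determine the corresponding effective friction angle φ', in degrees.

29.8°

K_p = (1+sin φ)/(1−sin φ) ⇒ sin φ = (K_p − 1)/(K_p + 1) = 0.4975.
φ = arcsin(0.4975) = 29.83°.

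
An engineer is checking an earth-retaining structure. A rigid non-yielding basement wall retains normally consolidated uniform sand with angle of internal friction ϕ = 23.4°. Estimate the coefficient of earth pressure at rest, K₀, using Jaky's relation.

K₀ = 1 − sin φ' = 1 − sin 23.4° = 0.6029.

0.603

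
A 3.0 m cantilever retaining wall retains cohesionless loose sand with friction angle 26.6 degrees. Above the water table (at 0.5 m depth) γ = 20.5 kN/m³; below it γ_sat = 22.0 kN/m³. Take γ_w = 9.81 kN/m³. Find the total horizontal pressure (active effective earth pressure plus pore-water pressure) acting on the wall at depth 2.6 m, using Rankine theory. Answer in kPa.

34.3 kPa

K_a = (1 − sin φ)/(1 + sin φ) = 0.3814.
γ' = 22.0 − 9.81 = 12.19 kN/m³.
Effective vertical stress at 2.6 m: σ'_v = 20.5×0.5 + 12.19×2.10 = 35.85 kPa.
σ'_h = K_a σ'_v = 0.3814 × 35.85 = 13.67 kPa; u = γ_w × 2.10 = 20.60 kPa.
Total σ_h = 13.67 + 20.60 = 34.28 kPa.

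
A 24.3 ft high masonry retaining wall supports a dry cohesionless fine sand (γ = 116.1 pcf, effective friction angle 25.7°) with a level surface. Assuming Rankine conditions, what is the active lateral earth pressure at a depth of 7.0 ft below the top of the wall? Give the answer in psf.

321 psf

K_a = (1 − sin φ)/(1 + sin φ) = 0.3950.
σ_h = K_a γ z = 0.3950 × 116.1 × 7.0 = 321.0 psf.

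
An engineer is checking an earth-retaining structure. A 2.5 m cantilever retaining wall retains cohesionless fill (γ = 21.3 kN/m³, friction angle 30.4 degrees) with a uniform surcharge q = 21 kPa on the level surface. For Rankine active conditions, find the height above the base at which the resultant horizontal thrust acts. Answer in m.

1.02 m

K_a = 0.3280.
Triangular part P₁ = ½K_aγH² = 21.83 at H/3 = 0.8333 m; rectangular part P₂ = K_a q H = 17.22 at H/2 = 1.250 m.
ȳ = (P₁·0.8333 + P₂·1.250)/(P₁+P₂) = 1.017 m.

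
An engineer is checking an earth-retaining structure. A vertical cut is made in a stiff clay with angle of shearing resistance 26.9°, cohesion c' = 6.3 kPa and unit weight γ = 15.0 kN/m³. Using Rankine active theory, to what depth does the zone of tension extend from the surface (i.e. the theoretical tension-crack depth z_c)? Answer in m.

K_a = tan²(45° − 26.9°/2) = 0.3770; √K_a = 0.6140.
The active pressure is zero where K_a γ z = 2c√K_a, so z_c = 2c/(γ√K_a) = 2×6.3/(15.0×0.6140) = 1.368 m.

1.37 m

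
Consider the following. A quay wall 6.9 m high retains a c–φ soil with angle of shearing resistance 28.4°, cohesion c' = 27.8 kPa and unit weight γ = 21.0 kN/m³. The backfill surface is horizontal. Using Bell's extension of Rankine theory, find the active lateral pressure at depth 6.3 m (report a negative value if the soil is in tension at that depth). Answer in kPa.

13.9 kPa

K_a = (1 − sin φ)/(1 + sin φ) = 0.3554.
σ_a = K_a γ z − 2c√K_a = 0.3554×21.0×6.3 − 2×27.8×0.5961 = 13.87 kPa.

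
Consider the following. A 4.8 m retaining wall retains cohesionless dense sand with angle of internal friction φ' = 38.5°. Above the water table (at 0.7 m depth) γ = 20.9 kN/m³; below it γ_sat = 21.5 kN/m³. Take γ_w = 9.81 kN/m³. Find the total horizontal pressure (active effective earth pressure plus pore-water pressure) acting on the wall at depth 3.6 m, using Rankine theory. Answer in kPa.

39.7 kPa

K_a = (1 − sin φ)/(1 + sin φ) = 0.2327.
γ' = 21.5 − 9.81 = 11.69 kN/m³.
Effective vertical stress at 3.6 m: σ'_v = 20.9×0.7 + 11.69×2.90 = 48.53 kPa.
σ'_h = K_a σ'_v = 0.2327 × 48.53 = 11.29 kPa; u = γ_w × 2.90 = 28.45 kPa.
Total σ_h = 11.29 + 28.45 = 39.74 kPa.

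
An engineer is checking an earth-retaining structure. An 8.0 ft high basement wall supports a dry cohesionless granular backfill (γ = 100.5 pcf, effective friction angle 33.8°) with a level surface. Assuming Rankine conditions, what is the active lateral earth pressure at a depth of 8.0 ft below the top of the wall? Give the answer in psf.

229 psf

K_a = (1 − sin φ)/(1 + sin φ) = 0.2851.
σ_h = K_a γ z = 0.2851 × 100.5 × 8.0 = 229.2 psf.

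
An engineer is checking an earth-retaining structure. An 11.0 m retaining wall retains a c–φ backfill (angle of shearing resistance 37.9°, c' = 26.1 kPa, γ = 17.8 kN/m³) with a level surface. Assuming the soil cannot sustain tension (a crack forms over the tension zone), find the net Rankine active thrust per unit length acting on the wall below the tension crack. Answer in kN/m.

53.2 kN/m

K_a = 0.2389; √K_a = 0.4888.
Tension-crack depth z_c = 2c/(γ√K_a) = 2×26.1/(17.8×0.4888) = 5.999 m.
σ_a at base = K_a γ H − 2c√K_a = 0.2389×17.8×11.0 − 2×26.1×0.4888 = 21.27 kPa.
P_a = ½ × 21.27 × (H − z_c) = 0.5×21.27×5.001 = 53.18 kN/m.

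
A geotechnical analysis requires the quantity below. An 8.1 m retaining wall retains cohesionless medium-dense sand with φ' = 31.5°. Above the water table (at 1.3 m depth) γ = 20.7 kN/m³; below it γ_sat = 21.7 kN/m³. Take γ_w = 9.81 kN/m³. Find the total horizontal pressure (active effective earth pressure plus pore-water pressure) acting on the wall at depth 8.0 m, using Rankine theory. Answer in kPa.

99.2 kPa

K_a = (1 − sin φ)/(1 + sin φ) = 0.3136.
γ' = 21.7 − 9.81 = 11.89 kN/m³.
Effective vertical stress at 8.0 m: σ'_v = 20.7×1.3 + 11.89×6.70 = 106.6 kPa.
σ'_h = K_a σ'_v = 0.3136 × 106.6 = 33.42 kPa; u = γ_w × 6.70 = 65.73 kPa.
Total σ_h = 33.42 + 65.73 = 99.15 kPa.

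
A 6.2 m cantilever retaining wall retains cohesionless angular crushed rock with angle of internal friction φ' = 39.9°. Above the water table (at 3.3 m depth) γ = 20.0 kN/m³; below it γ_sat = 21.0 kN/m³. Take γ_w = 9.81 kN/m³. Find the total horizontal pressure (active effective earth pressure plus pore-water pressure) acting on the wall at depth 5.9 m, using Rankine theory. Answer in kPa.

K_a = (1 − sin φ)/(1 + sin φ) = 0.2184.
γ' = 21.0 − 9.81 = 11.19 kN/m³.
Effective vertical stress at 5.9 m: σ'_v = 20.0×3.3 + 11.19×2.60 = 95.09 kPa.
σ'_h = K_a σ'_v = 0.2184 × 95.09 = 20.77 kPa; u = γ_w × 2.60 = 25.51 kPa.
Total σ_h = 20.77 + 25.51 = 46.28 kPa.

46.3 kPa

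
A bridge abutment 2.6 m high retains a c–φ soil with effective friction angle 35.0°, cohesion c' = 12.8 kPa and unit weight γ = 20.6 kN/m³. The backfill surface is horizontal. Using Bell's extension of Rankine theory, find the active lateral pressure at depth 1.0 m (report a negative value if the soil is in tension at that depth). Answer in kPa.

K_a = (1 − sin φ)/(1 + sin φ) = 0.2710.
σ_a = K_a γ z − 2c√K_a = 0.2710×20.6×1.0 − 2×12.8×0.5206 = -7.744 kPa.

-7.74 kPa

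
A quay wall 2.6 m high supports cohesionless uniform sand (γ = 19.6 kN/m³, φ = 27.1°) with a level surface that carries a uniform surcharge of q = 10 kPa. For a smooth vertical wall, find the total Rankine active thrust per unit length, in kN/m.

K_a = tan²(45° − φ/2) = 0.3741.
Soil triangle: ½ K_a γ H² = 0.5×0.3741×19.6×2.6² = 24.78 kN/m.
Surcharge rectangle: K_a q H = 0.3741×10×2.6 = 9.725 kN/m.
Total = 24.78 + 9.725 = 34.51 kN/m.

34.5 kN/m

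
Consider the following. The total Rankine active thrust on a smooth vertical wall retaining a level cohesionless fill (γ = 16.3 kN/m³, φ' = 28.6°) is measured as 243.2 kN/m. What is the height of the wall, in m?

K_a = 0.3525. P_a = ½ K_a γ H² ⇒ H = √(2P_a/(K_a γ)).
H = √(2×243.2/(0.3525×16.3)) = 9.200 m.

9.20 m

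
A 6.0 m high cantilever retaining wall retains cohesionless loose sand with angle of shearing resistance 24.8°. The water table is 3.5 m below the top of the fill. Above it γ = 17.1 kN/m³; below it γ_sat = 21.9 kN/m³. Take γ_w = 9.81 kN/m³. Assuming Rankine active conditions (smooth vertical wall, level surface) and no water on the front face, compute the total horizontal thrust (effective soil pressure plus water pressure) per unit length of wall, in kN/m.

K_a = tan²(45° − φ/2) = 0.4090.
γ' = 21.9 − 9.81 = 12.09 kN/m³. Depth below WT = 2.5 m.
σ'_h at WT = K_a γ d_w = 24.48 kPa; at base = 24.48 + K_a γ' × 2.5 = 36.84 kPa.
P₁ (0–3.5 m) = ½×24.48×3.5 = 42.84. P₂ (3.5–6.0 m) = ½(24.48+36.84)×2.5 = 76.65.
P_w = ½ γ_w h₂² = 0.5×9.81×2.5² = 30.66. Total = 42.84+76.65+30.66 = 150.1 kN/m.

150 kN/m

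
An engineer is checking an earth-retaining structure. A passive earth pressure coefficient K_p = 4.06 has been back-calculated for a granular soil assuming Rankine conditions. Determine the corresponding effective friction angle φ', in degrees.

K_p = (1+sin φ)/(1−sin φ) ⇒ sin φ = (K_p − 1)/(K_p + 1) = 0.6047.
φ = arcsin(0.6047) = 37.21°.

37.2°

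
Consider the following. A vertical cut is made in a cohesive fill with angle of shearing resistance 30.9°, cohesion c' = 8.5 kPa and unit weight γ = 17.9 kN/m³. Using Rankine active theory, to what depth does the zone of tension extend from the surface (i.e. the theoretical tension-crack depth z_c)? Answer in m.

K_a = tan²(45° − 30.9°/2) = 0.3214; √K_a = 0.5669.
The active pressure is zero where K_a γ z = 2c√K_a, so z_c = 2c/(γ√K_a) = 2×8.5/(17.9×0.5669) = 1.675 m.

1.68 m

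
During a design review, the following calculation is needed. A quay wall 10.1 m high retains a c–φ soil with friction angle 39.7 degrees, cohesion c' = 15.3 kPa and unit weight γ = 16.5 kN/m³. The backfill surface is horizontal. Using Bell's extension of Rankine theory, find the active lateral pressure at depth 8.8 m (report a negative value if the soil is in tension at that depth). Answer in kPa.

17.6 kPa

K_a = (1 − sin φ)/(1 + sin φ) = 0.2204.
σ_a = K_a γ z − 2c√K_a = 0.2204×16.5×8.8 − 2×15.3×0.4695 = 17.64 kPa.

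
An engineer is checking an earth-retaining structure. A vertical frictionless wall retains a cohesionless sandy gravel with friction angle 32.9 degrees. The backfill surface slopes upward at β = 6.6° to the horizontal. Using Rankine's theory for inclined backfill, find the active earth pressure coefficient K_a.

0.301

K_a = cos β · (cos β − √(cos²β − cos²φ)) / (cos β + √(cos²β − cos²φ)).
cos β = 0.9934, cos φ = 0.8396, √(cos²β − cos²φ) = 0.5309.
K_a = 0.9934 × (0.9934 − 0.5309)/(0.9934 + 0.5309) = 0.3014.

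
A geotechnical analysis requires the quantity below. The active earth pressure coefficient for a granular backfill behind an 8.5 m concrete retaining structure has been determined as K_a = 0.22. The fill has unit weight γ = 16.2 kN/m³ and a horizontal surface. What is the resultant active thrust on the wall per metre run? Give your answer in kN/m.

129 kN/m

P = ½ K_a γ H² = 0.5 × 0.22 × 16.2 × 8.5² = 128.7 kN/m.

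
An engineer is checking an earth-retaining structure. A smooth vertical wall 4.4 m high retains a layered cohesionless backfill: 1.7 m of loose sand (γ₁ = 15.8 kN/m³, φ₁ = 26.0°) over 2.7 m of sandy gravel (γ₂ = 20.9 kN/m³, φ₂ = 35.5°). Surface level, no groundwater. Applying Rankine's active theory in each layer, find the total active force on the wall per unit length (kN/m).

K_a1 = tan²(45°−26.0°/2) = 0.3905; K_a2 = tan²(45°−35.5°/2) = 0.2653.
Layer 1: σ at base = K_a1 γ₁ h₁ = 10.49 kPa; P₁ = ½×10.49×1.7 = 8.915.
Layer 2: σ_v at top = γ₁h₁ = 26.86; σ_h top = K_a2×26.86 = 7.125; σ_h base = K_a2×(26.86+20.9×2.7) = 22.09.
P₂ = ½(7.125+22.09)×2.7 = 39.44. Total P_a = 8.915+39.44 = 48.36 kN/m.

48.4 kN/m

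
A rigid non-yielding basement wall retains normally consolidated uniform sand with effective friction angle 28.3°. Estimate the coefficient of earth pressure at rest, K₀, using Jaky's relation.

0.526

K₀ = 1 − sin φ' = 1 − sin 28.3° = 0.5259.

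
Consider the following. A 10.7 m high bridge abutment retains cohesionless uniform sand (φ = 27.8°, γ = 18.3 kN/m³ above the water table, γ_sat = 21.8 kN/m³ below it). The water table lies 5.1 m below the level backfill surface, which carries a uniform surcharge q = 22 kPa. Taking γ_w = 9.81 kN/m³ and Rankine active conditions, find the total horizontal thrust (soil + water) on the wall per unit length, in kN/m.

K_a = tan²(45° − φ/2) = 0.3639.
γ' = 21.8 − 9.81 = 11.99 kN/m³. h₂ = H − d_w = 5.6 m.
σ'_h: at surface K_a·q = 8.006; at WT K_a(q+γd_w) = 41.97; at base K_a(q+γd_w+γ'h₂) = 66.40 kPa.
P₁ = ½(8.006+41.97)×5.1 = 127.4; P₂ = ½(41.97+66.40)×5.6 = 303.4; P_w = ½γ_w h₂² = 153.8.
Total = 127.4+303.4+153.8 = 584.7 kN/m.

585 kN/m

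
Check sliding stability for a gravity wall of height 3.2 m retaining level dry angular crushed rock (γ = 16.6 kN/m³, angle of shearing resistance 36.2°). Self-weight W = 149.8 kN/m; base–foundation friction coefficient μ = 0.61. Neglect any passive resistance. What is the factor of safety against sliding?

K_a = tan²(45° − 36.2°/2) = 0.2574.
P_a = ½K_aγH² = 0.5×0.2574×16.6×3.2² = 21.88 kN/m, acting at H/3 = 1.067 m above the base.
FS_sliding = μW / P_a = 0.61×149.8 / 21.88 = 4.177.

4.18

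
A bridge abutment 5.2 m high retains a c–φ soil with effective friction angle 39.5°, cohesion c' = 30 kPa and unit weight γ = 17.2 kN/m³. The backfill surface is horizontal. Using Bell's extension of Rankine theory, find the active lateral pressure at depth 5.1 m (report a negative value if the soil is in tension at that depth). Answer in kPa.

-8.79 kPa

K_a = (1 − sin φ)/(1 + sin φ) = 0.2224.
σ_a = K_a γ z − 2c√K_a = 0.2224×17.2×5.1 − 2×30×0.4716 = -8.786 kPa.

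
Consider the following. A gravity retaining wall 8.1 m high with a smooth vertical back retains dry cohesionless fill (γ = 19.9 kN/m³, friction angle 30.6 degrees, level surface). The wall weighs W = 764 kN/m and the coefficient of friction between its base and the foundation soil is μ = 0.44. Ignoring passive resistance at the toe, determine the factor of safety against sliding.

1.58

K_a = tan²(45° − 30.6°/2) = 0.3253.
P_a = ½K_aγH² = 0.5×0.3253×19.9×8.1² = 212.4 kN/m, acting at H/3 = 2.700 m above the base.
FS_sliding = μW / P_a = 0.44×764 / 212.4 = 1.583.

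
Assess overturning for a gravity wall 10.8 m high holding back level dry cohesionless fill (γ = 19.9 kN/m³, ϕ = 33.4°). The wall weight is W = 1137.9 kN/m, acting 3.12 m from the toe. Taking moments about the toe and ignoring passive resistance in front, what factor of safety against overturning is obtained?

2.93

K_a = tan²(45° − 33.4°/2) = 0.2899.
P_a = ½K_aγH² = 0.5×0.2899×19.9×10.8² = 336.5 kN/m, acting at H/3 = 3.600 m above the base.
Overturning moment M_o = P_a × H/3 = 336.5 × 3.600 = 1211.
Resisting moment M_r = W × 3.12 = 1137.9 × 3.12 = 3550.
FS_overturning = M_r/M_o = 3550/1211 = 2.931.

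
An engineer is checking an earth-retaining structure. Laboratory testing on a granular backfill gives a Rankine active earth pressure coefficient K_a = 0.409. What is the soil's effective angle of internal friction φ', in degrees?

24.8°

K_a = tan²(45° − φ/2) ⇒ 45° − φ/2 = arctan(√0.409) = 32.60°.
φ = 2(45° − 32.60°) = 24.80°.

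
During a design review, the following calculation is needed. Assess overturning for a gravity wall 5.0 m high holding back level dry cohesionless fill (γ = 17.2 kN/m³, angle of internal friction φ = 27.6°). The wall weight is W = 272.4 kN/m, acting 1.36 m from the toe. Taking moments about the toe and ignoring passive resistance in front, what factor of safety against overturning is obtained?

K_a = tan²(45° − 27.6°/2) = 0.3668.
P_a = ½K_aγH² = 0.5×0.3668×17.2×5.0² = 78.86 kN/m, acting at H/3 = 1.667 m above the base.
Overturning moment M_o = P_a × H/3 = 78.86 × 1.667 = 131.4.
Resisting moment M_r = W × 1.36 = 272.4 × 1.36 = 370.5.
FS_overturning = M_r/M_o = 370.5/131.4 = 2.819.

2.82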